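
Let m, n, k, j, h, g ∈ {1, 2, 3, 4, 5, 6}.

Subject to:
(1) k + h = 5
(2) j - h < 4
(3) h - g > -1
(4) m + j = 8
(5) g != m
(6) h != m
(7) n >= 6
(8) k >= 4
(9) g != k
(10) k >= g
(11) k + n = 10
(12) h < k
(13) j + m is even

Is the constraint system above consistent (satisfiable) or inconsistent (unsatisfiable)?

Setting (m, n, k, j, h, g) = (5, 6, 4, 3, 1, 1) satisfies everything: constraint 1: k + h = 5; constraint 2: j - h = 2, and the others follow.

Satisfiable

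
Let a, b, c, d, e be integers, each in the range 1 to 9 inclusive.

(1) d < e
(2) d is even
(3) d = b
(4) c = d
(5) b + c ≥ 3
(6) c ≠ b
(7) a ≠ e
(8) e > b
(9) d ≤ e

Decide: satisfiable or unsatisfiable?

From constraints 3 and 4, c = d = b, so c = b. But constraint 6 says c ≠ b. Contradiction.

Unsatisfiable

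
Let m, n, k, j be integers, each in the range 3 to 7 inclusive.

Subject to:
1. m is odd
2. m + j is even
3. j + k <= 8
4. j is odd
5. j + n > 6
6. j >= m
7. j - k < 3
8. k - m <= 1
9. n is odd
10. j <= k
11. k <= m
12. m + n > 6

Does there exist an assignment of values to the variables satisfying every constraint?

Satisfiable

Try m = 3, n = 5, k = 3, j = 3.
Check constraint 3: j + k = 6; constraint 5: j + n = 8. The remaining constraints are straightforward to verify.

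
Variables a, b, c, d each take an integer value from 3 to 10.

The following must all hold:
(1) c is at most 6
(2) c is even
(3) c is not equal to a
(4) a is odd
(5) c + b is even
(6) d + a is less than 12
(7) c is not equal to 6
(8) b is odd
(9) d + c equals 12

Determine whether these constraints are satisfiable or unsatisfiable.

Constraint 2 makes c even and constraint 8 makes b odd, so c + b must be odd. Constraint 5 says c + b is even — contradiction.

Unsatisfiable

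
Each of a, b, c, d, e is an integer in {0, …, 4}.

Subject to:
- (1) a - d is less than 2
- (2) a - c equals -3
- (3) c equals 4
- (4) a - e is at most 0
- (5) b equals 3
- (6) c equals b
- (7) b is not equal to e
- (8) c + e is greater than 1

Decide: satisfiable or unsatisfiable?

Constraint 3 fixes c = 4 and constraint 5 fixes b = 3, but constraint 6 requires c = b. Since 4 ≠ 3, contradiction.

Unsatisfiable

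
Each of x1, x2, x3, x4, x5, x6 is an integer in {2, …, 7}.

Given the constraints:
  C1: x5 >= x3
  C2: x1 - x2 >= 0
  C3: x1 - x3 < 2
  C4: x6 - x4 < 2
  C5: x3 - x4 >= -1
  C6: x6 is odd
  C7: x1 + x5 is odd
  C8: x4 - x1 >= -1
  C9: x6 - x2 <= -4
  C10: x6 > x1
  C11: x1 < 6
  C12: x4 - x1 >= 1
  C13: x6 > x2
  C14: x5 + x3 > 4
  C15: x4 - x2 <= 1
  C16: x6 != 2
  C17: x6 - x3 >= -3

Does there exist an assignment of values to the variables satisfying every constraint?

Unsatisfiable

Constraints 2, 5, 9, 12, and 17 give x1 − x2 ≥ 0, x2 − x6 ≥ 4, x6 − x3 ≥ -3, x3 − x4 ≥ -1, x4 − x1 ≥ 1.
Adding all 5 inequalities: the left sides telescope to 0, and the right sides sum to 0 + 4 + (-3) + (-1) + 1 = 1. So 0 ≥ 1, which is false.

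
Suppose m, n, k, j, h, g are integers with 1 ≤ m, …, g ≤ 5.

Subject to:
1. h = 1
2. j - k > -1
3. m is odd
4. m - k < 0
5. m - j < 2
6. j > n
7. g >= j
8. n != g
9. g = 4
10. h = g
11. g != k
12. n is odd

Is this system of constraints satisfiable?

Constraint 1 fixes h = 1 and constraint 9 fixes g = 4, but constraint 10 requires h = g. Since 1 ≠ 4, contradiction.

Unsatisfiable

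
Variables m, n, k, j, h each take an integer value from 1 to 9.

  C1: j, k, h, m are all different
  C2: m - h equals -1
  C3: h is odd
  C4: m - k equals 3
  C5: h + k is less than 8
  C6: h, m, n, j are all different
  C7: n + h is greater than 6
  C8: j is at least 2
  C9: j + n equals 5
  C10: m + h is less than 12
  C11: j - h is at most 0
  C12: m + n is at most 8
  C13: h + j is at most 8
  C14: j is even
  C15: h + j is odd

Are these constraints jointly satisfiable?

Satisfiable

Take m = 4, n = 3, k = 1, j = 2, h = 5. Then constraint 2: m - h = -1; constraint 4: m - k = 3; constraint 5: h + k = 6, and every other listed constraint is also met.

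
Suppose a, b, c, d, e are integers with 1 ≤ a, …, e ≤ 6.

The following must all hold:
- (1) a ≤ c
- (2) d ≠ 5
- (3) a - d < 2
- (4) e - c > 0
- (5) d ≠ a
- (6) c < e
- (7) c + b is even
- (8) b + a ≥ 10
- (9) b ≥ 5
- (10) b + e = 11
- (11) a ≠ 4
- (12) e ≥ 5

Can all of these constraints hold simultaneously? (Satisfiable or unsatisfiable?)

Satisfiable

The assignment a = 5, b = 5, c = 5, d = 6, e = 6 works:
  constraint 3 holds since a - d = -1.
  constraint 4 holds since e - c = 1.
The rest check out directly.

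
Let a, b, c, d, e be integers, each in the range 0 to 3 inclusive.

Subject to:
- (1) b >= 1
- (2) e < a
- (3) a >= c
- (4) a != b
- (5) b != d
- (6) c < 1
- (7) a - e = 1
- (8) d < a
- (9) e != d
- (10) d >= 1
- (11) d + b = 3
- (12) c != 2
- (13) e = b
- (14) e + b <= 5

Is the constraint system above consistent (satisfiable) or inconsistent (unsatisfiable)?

Satisfiable

Take a = 3, b = 2, c = 0, d = 1, e = 2. Then constraint 7: a - e = 1; constraint 11: d + b = 3, and every other listed constraint is also met.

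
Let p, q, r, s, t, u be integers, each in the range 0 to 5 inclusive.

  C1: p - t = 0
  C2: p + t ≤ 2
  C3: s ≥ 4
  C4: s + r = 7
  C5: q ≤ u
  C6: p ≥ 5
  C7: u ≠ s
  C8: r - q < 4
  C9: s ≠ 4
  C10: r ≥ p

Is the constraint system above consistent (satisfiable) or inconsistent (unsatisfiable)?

Unsatisfiable

From constraint 3: s ≥ 4. From constraints 6 and 10: r ≥ p ≥ 5. Hence s + r ≥ 9. But constraint 4 requires s + r = 7, and 7 < 9. Contradiction.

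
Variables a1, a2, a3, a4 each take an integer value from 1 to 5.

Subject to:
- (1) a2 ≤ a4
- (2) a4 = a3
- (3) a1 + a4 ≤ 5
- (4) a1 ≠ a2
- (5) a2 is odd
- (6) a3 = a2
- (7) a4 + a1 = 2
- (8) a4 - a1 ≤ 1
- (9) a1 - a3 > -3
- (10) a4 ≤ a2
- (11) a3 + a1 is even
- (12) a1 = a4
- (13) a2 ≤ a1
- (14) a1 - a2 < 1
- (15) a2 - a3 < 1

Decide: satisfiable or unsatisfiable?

From constraints 2, 6, and 12, a1 = a4 = a3 = a2, so a1 = a2. But constraint 4 says a1 ≠ a2. Contradiction.

Unsatisfiable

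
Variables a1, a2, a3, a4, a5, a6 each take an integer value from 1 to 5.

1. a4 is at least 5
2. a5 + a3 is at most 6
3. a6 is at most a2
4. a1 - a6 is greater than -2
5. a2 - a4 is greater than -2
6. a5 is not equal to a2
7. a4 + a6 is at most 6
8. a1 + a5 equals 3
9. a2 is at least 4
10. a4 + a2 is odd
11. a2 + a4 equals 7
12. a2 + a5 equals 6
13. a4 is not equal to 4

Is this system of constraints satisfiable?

Unsatisfiable

From constraint 9: a2 ≥ 4. From constraint 1: a4 ≥ 5. Hence a2 + a4 ≥ 9. But constraint 11 requires a2 + a4 = 7, and 7 < 9. Contradiction.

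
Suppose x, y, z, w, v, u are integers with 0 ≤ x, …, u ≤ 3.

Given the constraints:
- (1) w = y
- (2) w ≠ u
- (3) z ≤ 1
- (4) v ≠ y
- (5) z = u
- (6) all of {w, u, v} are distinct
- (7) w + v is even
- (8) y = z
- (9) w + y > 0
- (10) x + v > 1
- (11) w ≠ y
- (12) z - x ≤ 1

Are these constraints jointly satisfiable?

From constraints 1, 5, and 8, w = y = z = u, so w = u. But constraint 2 says w ≠ u. Contradiction.

Unsatisfiable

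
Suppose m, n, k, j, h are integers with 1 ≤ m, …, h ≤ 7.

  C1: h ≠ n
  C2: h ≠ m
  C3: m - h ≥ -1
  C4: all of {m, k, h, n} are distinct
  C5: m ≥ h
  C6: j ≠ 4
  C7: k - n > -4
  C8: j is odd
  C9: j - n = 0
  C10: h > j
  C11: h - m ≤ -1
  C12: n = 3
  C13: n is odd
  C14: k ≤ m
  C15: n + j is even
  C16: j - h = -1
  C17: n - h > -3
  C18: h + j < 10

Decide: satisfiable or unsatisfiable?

Satisfiable

Setting (m, n, k, j, h) = (6, 3, 1, 3, 4) satisfies everything: constraint 3: m - h = 2; constraint 7: k - n = -2, and the others follow.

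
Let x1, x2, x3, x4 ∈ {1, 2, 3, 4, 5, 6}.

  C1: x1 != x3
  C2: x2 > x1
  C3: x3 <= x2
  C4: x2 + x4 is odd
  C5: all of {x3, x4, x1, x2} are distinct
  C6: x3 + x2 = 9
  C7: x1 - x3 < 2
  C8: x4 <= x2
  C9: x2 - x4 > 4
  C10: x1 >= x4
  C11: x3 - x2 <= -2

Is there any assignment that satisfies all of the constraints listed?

Try x1 = 2, x2 = 6, x3 = 3, x4 = 1.
Check constraint 6: x3 + x2 = 9; constraint 7: x1 - x3 = -1. The remaining constraints are straightforward to verify.

Satisfiable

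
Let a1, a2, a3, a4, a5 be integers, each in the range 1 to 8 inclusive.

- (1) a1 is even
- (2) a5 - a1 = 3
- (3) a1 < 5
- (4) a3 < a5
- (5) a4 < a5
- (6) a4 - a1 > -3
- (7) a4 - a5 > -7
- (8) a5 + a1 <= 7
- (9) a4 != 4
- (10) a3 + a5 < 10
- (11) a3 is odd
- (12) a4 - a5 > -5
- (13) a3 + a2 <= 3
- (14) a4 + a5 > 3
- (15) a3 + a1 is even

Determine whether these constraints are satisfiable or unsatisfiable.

Unsatisfiable

Constraint 11 makes a3 odd and constraint 1 makes a1 even, so a3 + a1 must be odd. Constraint 15 says a3 + a1 is even — contradiction.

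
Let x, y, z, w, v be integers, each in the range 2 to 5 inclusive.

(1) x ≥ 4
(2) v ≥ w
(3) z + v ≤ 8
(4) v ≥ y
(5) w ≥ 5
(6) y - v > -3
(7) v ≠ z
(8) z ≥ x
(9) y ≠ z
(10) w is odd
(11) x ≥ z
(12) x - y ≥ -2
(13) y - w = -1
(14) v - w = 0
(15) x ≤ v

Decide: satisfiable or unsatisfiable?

Unsatisfiable

From constraints 1 and 8: z ≥ x ≥ 4. From constraints 2 and 5: v ≥ w ≥ 5. Hence z + v ≥ 9. But constraint 3 requires z + v ≤ 8, and 8 < 9. Contradiction.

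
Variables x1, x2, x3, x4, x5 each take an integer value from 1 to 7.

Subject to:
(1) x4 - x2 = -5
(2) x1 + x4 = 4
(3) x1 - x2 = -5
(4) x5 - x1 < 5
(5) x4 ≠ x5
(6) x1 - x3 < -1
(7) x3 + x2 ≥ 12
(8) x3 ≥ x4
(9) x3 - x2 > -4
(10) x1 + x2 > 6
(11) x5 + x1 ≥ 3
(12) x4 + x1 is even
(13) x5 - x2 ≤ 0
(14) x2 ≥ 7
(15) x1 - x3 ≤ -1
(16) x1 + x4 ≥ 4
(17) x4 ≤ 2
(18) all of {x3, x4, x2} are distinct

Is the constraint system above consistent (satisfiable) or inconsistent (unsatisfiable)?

Satisfiable

The assignment x1 = 2, x2 = 7, x3 = 5, x4 = 2, x5 = 4 works:
  constraint 1 holds since x4 - x2 = -5.
  constraint 2 holds since x1 + x4 = 4.
  constraint 3 holds since x1 - x2 = -5.
The rest check out directly.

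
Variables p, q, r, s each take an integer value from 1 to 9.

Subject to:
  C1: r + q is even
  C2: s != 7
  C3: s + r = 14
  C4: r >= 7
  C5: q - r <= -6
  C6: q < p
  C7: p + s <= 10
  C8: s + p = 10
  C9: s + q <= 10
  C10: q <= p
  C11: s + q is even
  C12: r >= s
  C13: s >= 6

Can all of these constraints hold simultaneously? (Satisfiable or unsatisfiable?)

Setting (p, q, r, s) = (4, 2, 8, 6) satisfies everything: constraint 3: s + r = 14; constraint 5: q - r = -6, and the others follow.

Satisfiable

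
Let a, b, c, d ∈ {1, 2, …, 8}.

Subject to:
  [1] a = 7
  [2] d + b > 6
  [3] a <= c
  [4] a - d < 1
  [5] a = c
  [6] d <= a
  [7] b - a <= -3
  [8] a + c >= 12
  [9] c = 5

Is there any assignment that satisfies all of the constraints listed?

Constraint 1 fixes a = 7 and constraint 9 fixes c = 5, but constraint 5 requires a = c. Since 7 ≠ 5, contradiction.

Unsatisfiable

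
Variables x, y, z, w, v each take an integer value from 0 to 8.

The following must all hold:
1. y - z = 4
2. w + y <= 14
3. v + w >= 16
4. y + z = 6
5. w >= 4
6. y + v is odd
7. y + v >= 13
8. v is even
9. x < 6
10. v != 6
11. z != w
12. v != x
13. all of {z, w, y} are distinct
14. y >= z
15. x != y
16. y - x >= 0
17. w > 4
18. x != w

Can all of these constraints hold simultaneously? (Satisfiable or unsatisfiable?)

One satisfying assignment is x = 3, y = 5, z = 1, w = 8, v = 8.
For the less obvious constraints — constraint 1: y - z = 4; constraint 2: w + y = 13; constraint 3: v + w = 16 — and the others hold by inspection.

Satisfiable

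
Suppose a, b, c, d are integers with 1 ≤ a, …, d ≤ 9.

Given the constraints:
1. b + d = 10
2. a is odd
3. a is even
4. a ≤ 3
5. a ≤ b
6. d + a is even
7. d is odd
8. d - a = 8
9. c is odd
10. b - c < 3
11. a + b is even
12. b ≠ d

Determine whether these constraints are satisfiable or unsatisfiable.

Constraint 7 makes d odd and constraint 3 makes a even, so d + a must be odd. Constraint 6 says d + a is even — contradiction.

Unsatisfiable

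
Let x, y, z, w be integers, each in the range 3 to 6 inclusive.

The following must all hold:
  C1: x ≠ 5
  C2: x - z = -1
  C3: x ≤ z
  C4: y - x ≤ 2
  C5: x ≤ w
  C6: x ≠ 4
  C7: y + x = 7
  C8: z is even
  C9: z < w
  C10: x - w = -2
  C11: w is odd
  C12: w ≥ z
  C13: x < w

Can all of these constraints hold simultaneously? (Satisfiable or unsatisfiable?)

Try x = 3, y = 4, z = 4, w = 5.
Check constraint 2: x - z = -1; constraint 4: y - x = 1; constraint 7: y + x = 7. The remaining constraints are straightforward to verify.

Satisfiable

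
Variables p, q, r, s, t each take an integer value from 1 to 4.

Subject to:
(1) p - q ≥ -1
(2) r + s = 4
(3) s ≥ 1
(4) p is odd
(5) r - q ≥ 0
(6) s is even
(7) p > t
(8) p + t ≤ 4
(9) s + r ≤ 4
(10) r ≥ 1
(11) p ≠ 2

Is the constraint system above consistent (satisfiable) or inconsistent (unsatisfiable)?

Satisfiable

One satisfying assignment is p = 3, q = 1, r = 2, s = 2, t = 1.
For the less obvious constraints — constraint 1: p - q = 2; constraint 2: r + s = 4 — and the others hold by inspection.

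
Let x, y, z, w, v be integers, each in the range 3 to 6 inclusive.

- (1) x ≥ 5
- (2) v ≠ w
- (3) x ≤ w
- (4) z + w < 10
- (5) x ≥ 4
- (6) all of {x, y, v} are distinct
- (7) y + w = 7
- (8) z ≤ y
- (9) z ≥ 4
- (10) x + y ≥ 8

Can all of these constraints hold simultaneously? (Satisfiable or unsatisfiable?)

Unsatisfiable

From constraints 8 and 9: y ≥ z ≥ 4. From constraints 1 and 3: w ≥ x ≥ 5. Hence y + w ≥ 9. But constraint 7 requires y + w = 7, and 7 < 9. Contradiction.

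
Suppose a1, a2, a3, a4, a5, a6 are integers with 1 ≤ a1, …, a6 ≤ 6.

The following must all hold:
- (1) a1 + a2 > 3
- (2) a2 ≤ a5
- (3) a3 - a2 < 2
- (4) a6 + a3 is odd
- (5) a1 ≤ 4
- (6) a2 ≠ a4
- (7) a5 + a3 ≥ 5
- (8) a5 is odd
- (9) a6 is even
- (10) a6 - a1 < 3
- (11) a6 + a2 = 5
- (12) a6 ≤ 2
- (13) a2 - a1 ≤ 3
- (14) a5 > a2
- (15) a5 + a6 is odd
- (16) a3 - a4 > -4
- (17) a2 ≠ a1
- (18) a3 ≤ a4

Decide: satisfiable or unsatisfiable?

Try a1 = 2, a2 = 3, a3 = 3, a4 = 4, a5 = 5, a6 = 2.
Check constraint 1: a1 + a2 = 5; constraint 3: a3 - a2 = 0; constraint 7: a5 + a3 = 8. The remaining constraints are straightforward to verify.

Satisfiable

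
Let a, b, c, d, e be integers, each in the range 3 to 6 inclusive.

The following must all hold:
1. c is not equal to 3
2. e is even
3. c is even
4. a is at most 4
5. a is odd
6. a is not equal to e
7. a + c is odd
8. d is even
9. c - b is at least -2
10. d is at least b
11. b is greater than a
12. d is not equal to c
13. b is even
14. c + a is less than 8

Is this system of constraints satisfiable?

Setting (a, b, c, d, e) = (3, 4, 4, 6, 4) satisfies everything: constraint 9: c - b = 0; constraint 14: c + a = 7, and the others follow.

Satisfiable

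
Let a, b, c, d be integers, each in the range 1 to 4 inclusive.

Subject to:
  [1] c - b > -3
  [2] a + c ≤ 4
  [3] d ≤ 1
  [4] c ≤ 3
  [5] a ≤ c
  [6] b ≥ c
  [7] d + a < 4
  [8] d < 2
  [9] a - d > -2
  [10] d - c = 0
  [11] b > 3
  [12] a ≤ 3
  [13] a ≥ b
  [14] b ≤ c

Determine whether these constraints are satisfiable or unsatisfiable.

Unsatisfiable

From constraint 11: b ≥ 4. From constraints 12 and 13: b ≤ a and a ≤ 3, so b ≤ 3. But 3 < 4, so no value of b works.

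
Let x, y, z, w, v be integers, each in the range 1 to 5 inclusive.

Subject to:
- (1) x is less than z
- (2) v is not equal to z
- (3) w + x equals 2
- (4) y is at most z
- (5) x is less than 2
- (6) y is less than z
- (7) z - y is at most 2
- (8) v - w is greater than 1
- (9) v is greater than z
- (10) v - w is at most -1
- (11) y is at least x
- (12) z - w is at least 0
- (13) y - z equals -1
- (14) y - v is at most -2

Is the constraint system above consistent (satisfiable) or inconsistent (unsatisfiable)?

Unsatisfiable

Constraints 7, 10, 12, and 14 give y − z ≥ -2, z − w ≥ 0, w − v ≥ 1, v − y ≥ 2.
Adding all 4 inequalities: the left sides telescope to 0, and the right sides sum to (-2) + 0 + 1 + 2 = 1. So 0 ≥ 1, which is false.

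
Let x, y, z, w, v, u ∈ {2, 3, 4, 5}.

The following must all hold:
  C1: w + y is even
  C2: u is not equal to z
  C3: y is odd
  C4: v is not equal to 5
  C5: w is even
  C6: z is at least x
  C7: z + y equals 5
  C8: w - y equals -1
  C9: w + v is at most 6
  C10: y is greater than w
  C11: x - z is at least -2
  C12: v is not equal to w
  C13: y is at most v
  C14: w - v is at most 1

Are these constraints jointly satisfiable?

Constraint 5 makes w even and constraint 3 makes y odd, so w + y must be odd. Constraint 1 says w + y is even — contradiction.

Unsatisfiable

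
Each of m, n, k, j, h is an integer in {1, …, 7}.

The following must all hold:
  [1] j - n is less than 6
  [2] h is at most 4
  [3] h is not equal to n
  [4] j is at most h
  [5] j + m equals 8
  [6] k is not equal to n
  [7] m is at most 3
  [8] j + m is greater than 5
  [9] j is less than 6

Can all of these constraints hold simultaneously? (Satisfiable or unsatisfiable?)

Unsatisfiable

From constraints 2 and 4: j ≤ h ≤ 4. From constraint 7: m ≤ 3. Hence j + m ≤ 7. But constraint 5 requires j + m = 8, and 8 > 7. Contradiction.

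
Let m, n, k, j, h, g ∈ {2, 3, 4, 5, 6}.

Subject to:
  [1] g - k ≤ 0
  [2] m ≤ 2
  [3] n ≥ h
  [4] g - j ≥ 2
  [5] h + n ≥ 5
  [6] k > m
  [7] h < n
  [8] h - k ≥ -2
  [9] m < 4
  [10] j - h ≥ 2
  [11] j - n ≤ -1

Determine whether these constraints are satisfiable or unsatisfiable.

Constraints 1, 4, 8, and 10 give h − k ≥ -2, k − g ≥ 0, g − j ≥ 2, j − h ≥ 2.
Adding all 4 inequalities: the left sides telescope to 0, and the right sides sum to (-2) + 0 + 2 + 2 = 2. So 0 ≥ 2, which is false.

Unsatisfiable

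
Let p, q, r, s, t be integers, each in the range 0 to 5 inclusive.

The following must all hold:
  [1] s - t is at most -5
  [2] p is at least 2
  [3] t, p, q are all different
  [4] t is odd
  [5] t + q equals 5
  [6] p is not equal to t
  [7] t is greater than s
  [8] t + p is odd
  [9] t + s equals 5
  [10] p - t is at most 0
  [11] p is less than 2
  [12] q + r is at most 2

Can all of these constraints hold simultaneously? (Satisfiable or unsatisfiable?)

From constraint 2: p ≥ 2. From constraint 11: p ≤ 1. But 1 < 2, so no value of p works.

Unsatisfiable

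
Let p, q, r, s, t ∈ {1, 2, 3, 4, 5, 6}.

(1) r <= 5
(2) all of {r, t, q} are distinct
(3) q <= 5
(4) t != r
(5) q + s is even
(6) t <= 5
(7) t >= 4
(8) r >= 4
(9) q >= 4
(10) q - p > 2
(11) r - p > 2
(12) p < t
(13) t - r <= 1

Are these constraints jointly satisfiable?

Constraints 1, 3, 6, 7, 8, and 9 confine each of r, t, q to the 2 values {4, 5}.
Constraint 2 requires all 3 of them to be distinct, but only 2 values are available — impossible by the pigeonhole principle.

Unsatisfiable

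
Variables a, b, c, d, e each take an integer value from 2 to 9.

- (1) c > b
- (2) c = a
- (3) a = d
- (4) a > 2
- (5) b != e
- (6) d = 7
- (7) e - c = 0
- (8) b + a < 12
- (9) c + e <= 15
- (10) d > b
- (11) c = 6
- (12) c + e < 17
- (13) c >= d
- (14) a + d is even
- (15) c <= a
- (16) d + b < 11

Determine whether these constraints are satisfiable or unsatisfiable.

Constraint 11 fixes c = 6 and constraint 6 fixes d = 7. Constraints 2 and 3 give c = a = d, so c = d. But 6 ≠ 7 — contradiction.

Unsatisfiable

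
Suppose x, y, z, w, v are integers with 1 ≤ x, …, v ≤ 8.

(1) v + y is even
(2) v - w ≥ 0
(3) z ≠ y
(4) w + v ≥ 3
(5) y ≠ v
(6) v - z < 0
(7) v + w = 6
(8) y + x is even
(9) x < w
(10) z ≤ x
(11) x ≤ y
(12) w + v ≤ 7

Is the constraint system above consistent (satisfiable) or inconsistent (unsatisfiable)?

Unsatisfiable

Constraints 2, 6, 9, and 10 give z ≤ x, x < w, w ≤ v, v < z. Chaining: z ≤ x < w ≤ v < z, which forces z < z — impossible.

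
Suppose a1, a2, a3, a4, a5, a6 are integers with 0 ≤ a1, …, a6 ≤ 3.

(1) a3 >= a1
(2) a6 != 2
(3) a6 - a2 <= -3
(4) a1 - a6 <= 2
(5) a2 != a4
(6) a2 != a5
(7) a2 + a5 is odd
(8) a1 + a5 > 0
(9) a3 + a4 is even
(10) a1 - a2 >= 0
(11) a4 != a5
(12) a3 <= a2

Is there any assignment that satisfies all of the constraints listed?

Constraints 3, 4, and 10 give a6 − a1 ≥ -2, a1 − a2 ≥ 0, a2 − a6 ≥ 3.
Adding all 3 inequalities: the left sides telescope to 0, and the right sides sum to (-2) + 0 + 3 = 1. So 0 ≥ 1, which is false.

Unsatisfiable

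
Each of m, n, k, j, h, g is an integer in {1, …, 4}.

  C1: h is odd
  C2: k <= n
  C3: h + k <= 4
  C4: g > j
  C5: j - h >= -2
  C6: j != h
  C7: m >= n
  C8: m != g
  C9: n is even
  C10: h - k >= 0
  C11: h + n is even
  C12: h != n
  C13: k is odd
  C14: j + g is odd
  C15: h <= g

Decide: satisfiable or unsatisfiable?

Unsatisfiable

Constraint 1 makes h odd and constraint 9 makes n even, so h + n must be odd. Constraint 11 says h + n is even — contradiction.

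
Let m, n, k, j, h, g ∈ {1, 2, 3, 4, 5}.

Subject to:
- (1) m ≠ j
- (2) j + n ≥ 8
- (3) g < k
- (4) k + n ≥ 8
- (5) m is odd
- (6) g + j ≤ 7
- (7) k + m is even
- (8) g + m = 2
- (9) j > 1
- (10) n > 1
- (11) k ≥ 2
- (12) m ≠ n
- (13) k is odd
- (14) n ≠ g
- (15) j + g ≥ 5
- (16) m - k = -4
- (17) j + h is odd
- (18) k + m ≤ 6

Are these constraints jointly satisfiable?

Satisfiable

One satisfying assignment is m = 1, n = 4, k = 5, j = 5, h = 4, g = 1.
For the less obvious constraints — constraint 2: j + n = 9; constraint 4: k + n = 9; constraint 6: g + j = 6 — and the others hold by inspection.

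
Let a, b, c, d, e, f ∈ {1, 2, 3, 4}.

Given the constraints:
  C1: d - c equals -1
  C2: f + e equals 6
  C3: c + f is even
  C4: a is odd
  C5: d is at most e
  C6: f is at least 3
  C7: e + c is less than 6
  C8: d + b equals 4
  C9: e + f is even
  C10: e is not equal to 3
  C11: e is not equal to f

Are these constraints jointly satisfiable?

One satisfying assignment is a = 1, b = 3, c = 2, d = 1, e = 2, f = 4.
For the less obvious constraints — constraint 1: d - c = -1; constraint 2: f + e = 6; constraint 7: e + c = 4 — and the others hold by inspection.

Satisfiable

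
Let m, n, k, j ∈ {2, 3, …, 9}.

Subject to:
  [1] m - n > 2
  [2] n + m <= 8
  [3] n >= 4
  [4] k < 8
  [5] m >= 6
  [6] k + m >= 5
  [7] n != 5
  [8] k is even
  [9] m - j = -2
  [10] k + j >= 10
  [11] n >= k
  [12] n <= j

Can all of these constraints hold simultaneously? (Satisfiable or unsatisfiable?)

Unsatisfiable

From constraint 3: n ≥ 4. From constraint 5: m ≥ 6. Hence n + m ≥ 10. But constraint 2 requires n + m ≤ 8, and 8 < 10. Contradiction.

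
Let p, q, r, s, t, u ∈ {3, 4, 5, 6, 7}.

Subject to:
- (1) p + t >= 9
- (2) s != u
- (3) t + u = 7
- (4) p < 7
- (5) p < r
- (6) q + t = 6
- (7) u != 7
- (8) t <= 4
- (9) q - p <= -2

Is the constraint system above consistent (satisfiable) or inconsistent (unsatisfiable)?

Satisfiable

The assignment p = 6, q = 3, r = 7, s = 5, t = 3, u = 4 works:
  constraint 1 holds since p + t = 9.
  constraint 3 holds since t + u = 7.
  constraint 6 holds since q + t = 6.
The rest check out directly.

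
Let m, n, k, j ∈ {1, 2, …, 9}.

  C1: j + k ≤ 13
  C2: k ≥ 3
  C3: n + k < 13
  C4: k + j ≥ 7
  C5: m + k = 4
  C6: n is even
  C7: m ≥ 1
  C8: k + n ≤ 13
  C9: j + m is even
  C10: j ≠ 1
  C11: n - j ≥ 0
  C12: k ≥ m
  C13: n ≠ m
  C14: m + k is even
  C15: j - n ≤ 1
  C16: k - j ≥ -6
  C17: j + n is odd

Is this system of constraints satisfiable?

Satisfiable

Take m = 1, n = 8, k = 3, j = 7. Then constraint 1: j + k = 10; constraint 3: n + k = 11, and every other listed constraint is also met.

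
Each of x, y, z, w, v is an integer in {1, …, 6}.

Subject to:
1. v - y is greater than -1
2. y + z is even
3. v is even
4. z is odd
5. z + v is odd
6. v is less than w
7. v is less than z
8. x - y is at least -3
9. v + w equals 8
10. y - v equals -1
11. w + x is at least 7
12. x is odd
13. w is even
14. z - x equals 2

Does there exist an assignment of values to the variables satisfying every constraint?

Setting (x, y, z, w, v) = (1, 1, 3, 6, 2) satisfies everything: constraint 1: v - y = 1; constraint 8: x - y = 0; constraint 9: v + w = 8, and the others follow.

Satisfiable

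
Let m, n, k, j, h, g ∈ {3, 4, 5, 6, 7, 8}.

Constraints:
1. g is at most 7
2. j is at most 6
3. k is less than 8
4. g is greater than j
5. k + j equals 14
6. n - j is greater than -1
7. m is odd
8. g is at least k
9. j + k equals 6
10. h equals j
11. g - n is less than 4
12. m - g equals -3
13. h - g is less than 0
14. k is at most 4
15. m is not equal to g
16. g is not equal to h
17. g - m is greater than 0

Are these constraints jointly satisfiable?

Unsatisfiable

From constraints 1 and 8: k ≤ g ≤ 7. From constraint 2: j ≤ 6. Hence k + j ≤ 13. But constraint 5 requires k + j = 14, and 14 > 13. Contradiction.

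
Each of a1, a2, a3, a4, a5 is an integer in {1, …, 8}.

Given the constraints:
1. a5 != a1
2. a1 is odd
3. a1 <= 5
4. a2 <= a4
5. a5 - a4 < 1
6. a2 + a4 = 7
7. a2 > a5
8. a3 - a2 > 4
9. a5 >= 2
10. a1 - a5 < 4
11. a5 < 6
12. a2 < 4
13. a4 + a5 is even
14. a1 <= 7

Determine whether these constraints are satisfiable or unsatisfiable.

Satisfiable

Take a1 = 5, a2 = 3, a3 = 8, a4 = 4, a5 = 2. Then constraint 5: a5 - a4 = -2; constraint 6: a2 + a4 = 7; constraint 8: a3 - a2 = 5, and every other listed constraint is also met.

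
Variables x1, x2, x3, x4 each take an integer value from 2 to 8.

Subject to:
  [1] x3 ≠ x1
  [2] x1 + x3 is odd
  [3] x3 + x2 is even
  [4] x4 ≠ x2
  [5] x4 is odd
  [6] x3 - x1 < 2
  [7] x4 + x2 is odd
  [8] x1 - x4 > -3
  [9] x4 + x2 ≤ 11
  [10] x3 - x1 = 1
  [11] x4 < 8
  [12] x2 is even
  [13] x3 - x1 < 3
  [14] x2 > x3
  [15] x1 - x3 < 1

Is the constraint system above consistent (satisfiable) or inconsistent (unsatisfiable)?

Satisfiable

One satisfying assignment is x1 = 3, x2 = 6, x3 = 4, x4 = 3.
For the less obvious constraints — constraint 6: x3 - x1 = 1; constraint 8: x1 - x4 = 0; constraint 9: x4 + x2 = 9 — and the others hold by inspection.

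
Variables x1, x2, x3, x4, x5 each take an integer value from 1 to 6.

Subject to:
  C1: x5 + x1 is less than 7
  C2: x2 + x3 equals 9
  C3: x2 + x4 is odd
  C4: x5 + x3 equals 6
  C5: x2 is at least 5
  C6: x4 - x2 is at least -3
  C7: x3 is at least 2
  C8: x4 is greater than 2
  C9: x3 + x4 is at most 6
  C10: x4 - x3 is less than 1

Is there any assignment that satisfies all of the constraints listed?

Satisfiable

The assignment x1 = 1, x2 = 6, x3 = 3, x4 = 3, x5 = 3 works:
  constraint 1 holds since x5 + x1 = 4.
  constraint 2 holds since x2 + x3 = 9.
  constraint 4 holds since x5 + x3 = 6.
The rest check out directly.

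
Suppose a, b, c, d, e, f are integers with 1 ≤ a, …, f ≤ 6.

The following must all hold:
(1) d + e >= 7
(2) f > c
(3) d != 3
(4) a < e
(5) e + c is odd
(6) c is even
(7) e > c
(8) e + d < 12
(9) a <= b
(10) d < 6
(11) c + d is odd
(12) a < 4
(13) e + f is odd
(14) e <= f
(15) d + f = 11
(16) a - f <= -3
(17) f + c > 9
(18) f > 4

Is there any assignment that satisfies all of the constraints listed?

Satisfiable

Take a = 1, b = 3, c = 4, d = 5, e = 5, f = 6. Then constraint 1: d + e = 10; constraint 8: e + d = 10; constraint 15: d + f = 11, and every other listed constraint is also met.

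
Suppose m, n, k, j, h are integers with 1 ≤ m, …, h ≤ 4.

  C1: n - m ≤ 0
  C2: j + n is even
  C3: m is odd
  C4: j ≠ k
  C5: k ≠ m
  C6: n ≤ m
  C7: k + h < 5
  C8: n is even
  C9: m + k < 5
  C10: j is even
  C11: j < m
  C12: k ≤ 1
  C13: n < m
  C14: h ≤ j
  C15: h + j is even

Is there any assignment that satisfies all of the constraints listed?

Satisfiable

The assignment m = 3, n = 2, k = 1, j = 2, h = 2 works:
  constraint 1 holds since n - m = -1.
  constraint 7 holds since k + h = 3.
  constraint 9 holds since m + k = 4.
The rest check out directly.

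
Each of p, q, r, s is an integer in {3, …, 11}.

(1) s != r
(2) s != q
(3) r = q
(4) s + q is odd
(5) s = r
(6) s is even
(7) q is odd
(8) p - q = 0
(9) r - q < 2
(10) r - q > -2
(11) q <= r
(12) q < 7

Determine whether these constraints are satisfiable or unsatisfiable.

Unsatisfiable

From constraints 3 and 5, s = r = q, so s = q. But constraint 2 says s ≠ q. Contradiction.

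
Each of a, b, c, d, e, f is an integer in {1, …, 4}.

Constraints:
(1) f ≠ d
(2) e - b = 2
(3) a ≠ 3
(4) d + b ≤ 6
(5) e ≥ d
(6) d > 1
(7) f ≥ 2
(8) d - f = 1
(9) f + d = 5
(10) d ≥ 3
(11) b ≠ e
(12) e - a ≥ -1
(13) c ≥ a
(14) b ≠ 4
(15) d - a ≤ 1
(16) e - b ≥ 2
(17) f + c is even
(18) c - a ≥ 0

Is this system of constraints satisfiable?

The assignment a = 2, b = 2, c = 2, d = 3, e = 4, f = 2 works:
  constraint 2 holds since e - b = 2.
  constraint 4 holds since d + b = 5.
The rest check out directly.

Satisfiable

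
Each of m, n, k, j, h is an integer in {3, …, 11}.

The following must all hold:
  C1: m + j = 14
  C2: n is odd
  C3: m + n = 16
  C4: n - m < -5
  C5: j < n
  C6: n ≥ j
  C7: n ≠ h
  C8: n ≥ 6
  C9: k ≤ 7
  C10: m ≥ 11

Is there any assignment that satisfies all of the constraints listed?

From constraint 10: m ≥ 11. From constraint 8: n ≥ 6. Hence m + n ≥ 17. But constraint 3 requires m + n = 16, and 16 < 17. Contradiction.

Unsatisfiable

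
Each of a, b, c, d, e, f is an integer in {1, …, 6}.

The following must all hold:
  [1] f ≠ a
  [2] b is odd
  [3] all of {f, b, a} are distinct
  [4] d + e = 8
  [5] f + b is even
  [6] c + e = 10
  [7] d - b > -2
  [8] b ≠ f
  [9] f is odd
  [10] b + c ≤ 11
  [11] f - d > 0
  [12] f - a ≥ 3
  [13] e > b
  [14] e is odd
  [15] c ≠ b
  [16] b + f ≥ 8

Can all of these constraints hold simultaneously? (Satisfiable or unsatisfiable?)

One satisfying assignment is a = 2, b = 3, c = 5, d = 3, e = 5, f = 5.
For the less obvious constraints — constraint 4: d + e = 8; constraint 6: c + e = 10 — and the others hold by inspection.

Satisfiable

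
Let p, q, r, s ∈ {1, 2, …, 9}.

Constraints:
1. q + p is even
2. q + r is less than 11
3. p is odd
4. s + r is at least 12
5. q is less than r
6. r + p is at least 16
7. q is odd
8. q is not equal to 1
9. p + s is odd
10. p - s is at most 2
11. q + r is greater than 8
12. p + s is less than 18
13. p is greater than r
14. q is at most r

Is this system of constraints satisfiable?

Satisfiable

Setting (p, q, r, s) = (9, 3, 7, 8) satisfies everything: constraint 2: q + r = 10; constraint 4: s + r = 15, and the others follow.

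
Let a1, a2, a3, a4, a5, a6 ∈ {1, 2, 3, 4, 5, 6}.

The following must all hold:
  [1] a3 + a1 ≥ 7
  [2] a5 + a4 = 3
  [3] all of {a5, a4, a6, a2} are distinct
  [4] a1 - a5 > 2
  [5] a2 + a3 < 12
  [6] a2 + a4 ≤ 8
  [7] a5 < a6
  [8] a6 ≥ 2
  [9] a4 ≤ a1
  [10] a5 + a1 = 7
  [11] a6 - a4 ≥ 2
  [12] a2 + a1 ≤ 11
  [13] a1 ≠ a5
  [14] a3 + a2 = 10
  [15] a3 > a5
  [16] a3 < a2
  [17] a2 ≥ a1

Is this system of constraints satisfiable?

Try a1 = 5, a2 = 6, a3 = 4, a4 = 1, a5 = 2, a6 = 4.
Check constraint 1: a3 + a1 = 9; constraint 2: a5 + a4 = 3; constraint 4: a1 - a5 = 3. The remaining constraints are straightforward to verify.

Satisfiable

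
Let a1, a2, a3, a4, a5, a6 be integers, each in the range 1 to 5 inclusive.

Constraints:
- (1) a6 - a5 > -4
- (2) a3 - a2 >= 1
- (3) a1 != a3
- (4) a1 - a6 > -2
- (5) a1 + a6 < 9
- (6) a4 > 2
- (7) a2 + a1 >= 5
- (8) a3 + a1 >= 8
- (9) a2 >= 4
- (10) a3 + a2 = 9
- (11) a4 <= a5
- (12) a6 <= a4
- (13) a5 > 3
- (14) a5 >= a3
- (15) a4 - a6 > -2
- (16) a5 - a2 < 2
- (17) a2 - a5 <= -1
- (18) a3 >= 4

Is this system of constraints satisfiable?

Satisfiable

Take a1 = 4, a2 = 4, a3 = 5, a4 = 4, a5 = 5, a6 = 4. Then constraint 1: a6 - a5 = -1; constraint 2: a3 - a2 = 1; constraint 4: a1 - a6 = 0, and every other listed constraint is also met.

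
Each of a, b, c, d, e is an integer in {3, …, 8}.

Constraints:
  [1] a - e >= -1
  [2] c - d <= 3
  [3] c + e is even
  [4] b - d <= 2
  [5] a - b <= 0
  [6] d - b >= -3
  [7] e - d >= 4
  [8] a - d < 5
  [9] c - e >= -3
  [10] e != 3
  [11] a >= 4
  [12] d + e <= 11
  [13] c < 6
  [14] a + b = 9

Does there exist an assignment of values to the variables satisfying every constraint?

Unsatisfiable

Constraints 1, 4, 5, and 7 give d − b ≥ -2, b − a ≥ 0, a − e ≥ -1, e − d ≥ 4.
Adding all 4 inequalities: the left sides telescope to 0, and the right sides sum to (-2) + 0 + (-1) + 4 = 1. So 0 ≥ 1, which is false.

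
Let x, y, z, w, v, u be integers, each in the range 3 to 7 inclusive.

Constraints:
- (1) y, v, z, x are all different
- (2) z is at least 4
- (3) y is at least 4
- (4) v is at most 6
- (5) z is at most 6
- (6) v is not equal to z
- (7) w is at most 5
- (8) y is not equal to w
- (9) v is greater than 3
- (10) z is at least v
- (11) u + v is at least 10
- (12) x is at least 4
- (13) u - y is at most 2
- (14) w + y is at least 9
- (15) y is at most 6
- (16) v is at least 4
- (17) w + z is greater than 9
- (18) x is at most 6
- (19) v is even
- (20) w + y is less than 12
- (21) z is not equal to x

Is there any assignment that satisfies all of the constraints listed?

Constraints 2, 3, 4, 5, 12, 15, 16, and 18 confine each of y, v, z, x to the 3 values {4, …, 6}.
Constraint 1 requires all 4 of them to be distinct, but only 3 values are available — impossible by the pigeonhole principle.

Unsatisfiable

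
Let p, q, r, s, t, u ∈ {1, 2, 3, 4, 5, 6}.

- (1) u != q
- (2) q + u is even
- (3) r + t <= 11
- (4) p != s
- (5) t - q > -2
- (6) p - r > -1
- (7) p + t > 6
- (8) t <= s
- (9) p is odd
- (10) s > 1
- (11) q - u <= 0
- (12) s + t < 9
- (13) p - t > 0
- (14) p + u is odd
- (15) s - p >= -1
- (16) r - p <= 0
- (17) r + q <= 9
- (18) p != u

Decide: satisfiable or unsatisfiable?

Satisfiable

One satisfying assignment is p = 5, q = 4, r = 4, s = 4, t = 4, u = 6.
For the less obvious constraints — constraint 3: r + t = 8; constraint 5: t - q = 0 — and the others hold by inspection.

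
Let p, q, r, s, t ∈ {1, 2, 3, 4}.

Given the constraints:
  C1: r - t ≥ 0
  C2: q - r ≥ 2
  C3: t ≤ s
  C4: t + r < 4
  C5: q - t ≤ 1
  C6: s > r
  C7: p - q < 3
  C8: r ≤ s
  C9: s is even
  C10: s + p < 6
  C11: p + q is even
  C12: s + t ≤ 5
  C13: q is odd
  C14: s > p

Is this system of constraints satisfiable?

Unsatisfiable

Constraints 1, 2, and 5 give r − t ≥ 0, t − q ≥ -1, q − r ≥ 2.
Adding all 3 inequalities: the left sides telescope to 0, and the right sides sum to 0 + (-1) + 2 = 1. So 0 ≥ 1, which is false.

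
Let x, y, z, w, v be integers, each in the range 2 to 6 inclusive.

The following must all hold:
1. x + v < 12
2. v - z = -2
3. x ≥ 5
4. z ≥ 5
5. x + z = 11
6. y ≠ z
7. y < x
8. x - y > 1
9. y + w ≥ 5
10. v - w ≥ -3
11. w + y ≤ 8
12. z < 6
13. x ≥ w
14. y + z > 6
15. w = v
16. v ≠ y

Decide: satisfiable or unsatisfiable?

Setting (x, y, z, w, v) = (6, 2, 5, 3, 3) satisfies everything: constraint 1: x + v = 9; constraint 2: v - z = -2; constraint 5: x + z = 11, and the others follow.

Satisfiable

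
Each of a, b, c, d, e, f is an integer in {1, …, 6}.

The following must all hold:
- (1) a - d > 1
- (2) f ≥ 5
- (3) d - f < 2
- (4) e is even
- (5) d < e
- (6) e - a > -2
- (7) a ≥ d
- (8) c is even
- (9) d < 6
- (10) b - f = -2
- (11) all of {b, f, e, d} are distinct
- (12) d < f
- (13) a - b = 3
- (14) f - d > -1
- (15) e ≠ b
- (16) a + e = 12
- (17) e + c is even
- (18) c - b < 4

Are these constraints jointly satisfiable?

Satisfiable

Take a = 6, b = 3, c = 4, d = 4, e = 6, f = 5. Then constraint 1: a - d = 2; constraint 3: d - f = -1, and every other listed constraint is also met.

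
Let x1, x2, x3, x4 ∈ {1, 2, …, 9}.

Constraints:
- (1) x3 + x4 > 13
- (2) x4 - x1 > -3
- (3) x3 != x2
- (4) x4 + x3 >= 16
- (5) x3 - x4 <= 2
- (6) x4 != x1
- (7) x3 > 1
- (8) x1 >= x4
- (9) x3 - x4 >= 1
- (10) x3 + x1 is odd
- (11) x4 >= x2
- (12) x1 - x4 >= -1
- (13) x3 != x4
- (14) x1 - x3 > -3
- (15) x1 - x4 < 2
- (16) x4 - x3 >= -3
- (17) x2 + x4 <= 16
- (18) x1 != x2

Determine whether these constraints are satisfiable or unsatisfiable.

The assignment x1 = 8, x2 = 7, x3 = 9, x4 = 7 works:
  constraint 1 holds since x3 + x4 = 16.
  constraint 2 holds since x4 - x1 = -1.
  constraint 4 holds since x4 + x3 = 16.
The rest check out directly.

Satisfiable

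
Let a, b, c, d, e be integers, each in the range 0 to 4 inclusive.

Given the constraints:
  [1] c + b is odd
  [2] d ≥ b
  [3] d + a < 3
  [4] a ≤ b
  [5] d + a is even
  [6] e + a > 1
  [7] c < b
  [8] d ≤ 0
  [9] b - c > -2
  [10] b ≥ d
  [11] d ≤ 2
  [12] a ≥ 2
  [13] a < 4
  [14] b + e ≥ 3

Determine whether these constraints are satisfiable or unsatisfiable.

From constraints 4 and 12: b ≥ a and a ≥ 2, so b ≥ 2. From constraints 2 and 8: b ≤ d and d ≤ 0, so b ≤ 0. But 0 < 2, so no value of b works.

Unsatisfiable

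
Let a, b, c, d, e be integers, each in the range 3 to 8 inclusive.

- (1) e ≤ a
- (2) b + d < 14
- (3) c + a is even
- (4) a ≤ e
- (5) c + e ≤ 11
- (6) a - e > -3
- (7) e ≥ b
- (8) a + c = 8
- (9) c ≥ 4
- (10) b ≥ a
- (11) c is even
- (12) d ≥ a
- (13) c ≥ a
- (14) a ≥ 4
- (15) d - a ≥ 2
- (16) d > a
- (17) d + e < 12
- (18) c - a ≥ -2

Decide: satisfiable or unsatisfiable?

Take a = 4, b = 4, c = 4, d = 7, e = 4. Then constraint 2: b + d = 11; constraint 5: c + e = 8, and every other listed constraint is also met.

Satisfiable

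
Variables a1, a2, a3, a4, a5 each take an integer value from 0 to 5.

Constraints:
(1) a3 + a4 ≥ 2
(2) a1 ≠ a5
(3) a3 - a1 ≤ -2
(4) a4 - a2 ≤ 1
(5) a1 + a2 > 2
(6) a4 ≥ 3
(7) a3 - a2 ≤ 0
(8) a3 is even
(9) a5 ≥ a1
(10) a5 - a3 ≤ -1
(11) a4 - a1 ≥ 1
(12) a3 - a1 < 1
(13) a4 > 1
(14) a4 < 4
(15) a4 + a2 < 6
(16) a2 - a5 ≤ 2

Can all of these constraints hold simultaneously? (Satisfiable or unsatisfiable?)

Constraints 3, 4, 10, 11, and 16 give a4 − a1 ≥ 1, a1 − a3 ≥ 2, a3 − a5 ≥ 1, a5 − a2 ≥ -2, a2 − a4 ≥ -1.
Adding all 5 inequalities: the left sides telescope to 0, and the right sides sum to 1 + 2 + 1 + (-2) + (-1) = 1. So 0 ≥ 1, which is false.

Unsatisfiable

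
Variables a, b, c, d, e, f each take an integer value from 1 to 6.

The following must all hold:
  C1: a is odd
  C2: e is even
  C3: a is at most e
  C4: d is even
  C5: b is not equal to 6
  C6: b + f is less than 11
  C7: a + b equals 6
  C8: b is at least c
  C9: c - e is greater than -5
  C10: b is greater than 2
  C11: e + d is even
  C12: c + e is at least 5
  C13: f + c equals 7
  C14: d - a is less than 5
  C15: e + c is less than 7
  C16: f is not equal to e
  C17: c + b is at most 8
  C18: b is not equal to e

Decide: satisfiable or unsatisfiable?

Try a = 3, b = 3, c = 2, d = 6, e = 4, f = 5.
Check constraint 6: b + f = 8; constraint 7: a + b = 6; constraint 9: c - e = -2. The remaining constraints are straightforward to verify.

Satisfiable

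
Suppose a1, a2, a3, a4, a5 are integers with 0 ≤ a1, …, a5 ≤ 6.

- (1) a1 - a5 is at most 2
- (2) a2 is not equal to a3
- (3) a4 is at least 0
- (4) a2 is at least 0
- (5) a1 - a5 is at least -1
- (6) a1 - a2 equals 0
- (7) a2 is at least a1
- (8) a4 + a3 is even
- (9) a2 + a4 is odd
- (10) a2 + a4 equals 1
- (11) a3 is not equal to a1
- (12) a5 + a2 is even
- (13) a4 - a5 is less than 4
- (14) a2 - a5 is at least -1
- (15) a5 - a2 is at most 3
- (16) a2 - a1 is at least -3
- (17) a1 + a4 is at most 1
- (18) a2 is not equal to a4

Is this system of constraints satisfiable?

Satisfiable

Try a1 = 0, a2 = 0, a3 = 1, a4 = 1, a5 = 0.
Check constraint 1: a1 - a5 = 0; constraint 5: a1 - a5 = 0. The remaining constraints are straightforward to verify.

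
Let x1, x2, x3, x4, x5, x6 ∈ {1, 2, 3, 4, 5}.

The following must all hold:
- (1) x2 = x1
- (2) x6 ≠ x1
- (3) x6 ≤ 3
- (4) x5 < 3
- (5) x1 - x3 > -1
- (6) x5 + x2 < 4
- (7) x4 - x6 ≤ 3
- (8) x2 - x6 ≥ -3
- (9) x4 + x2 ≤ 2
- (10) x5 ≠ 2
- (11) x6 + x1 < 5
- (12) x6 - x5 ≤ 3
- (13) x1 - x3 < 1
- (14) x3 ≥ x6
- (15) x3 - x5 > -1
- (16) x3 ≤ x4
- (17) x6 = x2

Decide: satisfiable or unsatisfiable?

Unsatisfiable

From constraints 1 and 17, x6 = x2 = x1, so x6 = x1. But constraint 2 says x6 ≠ x1. Contradiction.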